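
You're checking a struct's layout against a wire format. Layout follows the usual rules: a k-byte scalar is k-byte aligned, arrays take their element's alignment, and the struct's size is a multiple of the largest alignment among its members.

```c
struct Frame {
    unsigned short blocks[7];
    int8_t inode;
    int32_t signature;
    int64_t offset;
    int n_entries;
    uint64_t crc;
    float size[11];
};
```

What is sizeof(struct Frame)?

96 bytes

0..14  blocks  (14B, 2-aligned)
14..15  inode  (1B, 1-aligned)
15..16  -- padding (1B)
16..20  signature  (4B, 4-aligned)
20..24  -- padding (4B)
24..32  offset  (8B, 8-aligned)
32..36  n_entries  (4B, 4-aligned)
36..40  -- padding (4B)
40..48  crc  (8B, 8-aligned)
48..92  size  (44B, 4-aligned)
92..96  -- tail padding (4B)
sizeof = 96, alignof = 8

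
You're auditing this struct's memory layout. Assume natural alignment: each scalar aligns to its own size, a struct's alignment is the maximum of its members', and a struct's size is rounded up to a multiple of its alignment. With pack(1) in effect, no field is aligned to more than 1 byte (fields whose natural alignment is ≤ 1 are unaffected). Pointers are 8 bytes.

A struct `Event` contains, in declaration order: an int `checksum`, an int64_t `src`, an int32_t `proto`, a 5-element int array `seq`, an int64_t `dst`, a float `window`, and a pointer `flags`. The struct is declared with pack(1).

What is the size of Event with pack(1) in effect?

0..4  checksum  (4B, 1-aligned)
4..12  src  (8B, 1-aligned)
12..16  proto  (4B, 1-aligned)
16..36  seq  (20B, 1-aligned)
36..44  dst  (8B, 1-aligned)
44..48  window  (4B, 1-aligned)
48..56  flags  (8B, 1-aligned)
sizeof = 56, alignof = 1

56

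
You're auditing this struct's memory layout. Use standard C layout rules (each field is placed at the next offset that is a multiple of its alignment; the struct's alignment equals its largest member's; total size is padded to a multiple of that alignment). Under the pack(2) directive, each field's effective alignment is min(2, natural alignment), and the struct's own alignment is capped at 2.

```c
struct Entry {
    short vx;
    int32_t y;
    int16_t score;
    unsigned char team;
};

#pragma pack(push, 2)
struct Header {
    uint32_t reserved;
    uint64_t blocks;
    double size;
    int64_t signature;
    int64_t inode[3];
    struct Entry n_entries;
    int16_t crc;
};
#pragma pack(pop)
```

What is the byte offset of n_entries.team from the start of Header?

Entry: vx at 0 (size 2, align 2) → ends 2; pad 2 to align 4 for y; y at 4 (size 4, align 4) → ends 8; score at 8 (size 2, align 2) → ends 10; team at 10 (size 1, align 1) → ends 11; tail pad 1 to reach multiple of 4; total 12 bytes, alignment 4
reserved at 0 (size 4, align 2) → ends 4
blocks at 4 (size 8, align 2) → ends 12
size at 12 (size 8, align 2) → ends 20
signature at 20 (size 8, align 2) → ends 28
inode at 28 (size 24, align 2) → ends 52
n_entries at 52 (size 12, align 2) → ends 64
within Entry: team at 10
52 + 10 = 62

62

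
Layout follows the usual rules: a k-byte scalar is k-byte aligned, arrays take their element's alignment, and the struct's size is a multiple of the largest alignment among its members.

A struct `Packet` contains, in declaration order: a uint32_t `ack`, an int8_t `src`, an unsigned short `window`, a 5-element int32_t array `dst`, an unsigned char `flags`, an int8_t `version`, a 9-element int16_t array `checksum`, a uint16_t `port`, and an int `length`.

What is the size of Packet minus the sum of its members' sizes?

ack at 0 (size 4, align 4) → ends 4
src at 4 (size 1, align 1) → ends 5
pad 1 to align 2 for window
window at 6 (size 2, align 2) → ends 8
dst at 8 (size 20, align 4) → ends 28
flags at 28 (size 1, align 1) → ends 29
version at 29 (size 1, align 1) → ends 30
checksum at 30 (size 18, align 2) → ends 48
port at 48 (size 2, align 2) → ends 50
pad 2 to align 4 for length
length at 52 (size 4, align 4) → ends 56
total 56 bytes, alignment 4
data bytes 53, size 56 → padding 3

3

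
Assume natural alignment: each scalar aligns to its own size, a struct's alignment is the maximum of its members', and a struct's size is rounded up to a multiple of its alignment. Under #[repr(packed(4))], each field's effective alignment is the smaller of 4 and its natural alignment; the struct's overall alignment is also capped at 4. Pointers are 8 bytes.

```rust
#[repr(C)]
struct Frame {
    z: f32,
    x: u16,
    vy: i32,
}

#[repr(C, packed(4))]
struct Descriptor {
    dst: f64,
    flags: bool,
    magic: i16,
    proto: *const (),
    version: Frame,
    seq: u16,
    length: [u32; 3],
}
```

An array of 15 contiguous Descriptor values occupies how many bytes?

Frame: 0..4  z  (4B, 4-aligned); 4..6  x  (2B, 2-aligned); 6..8  -- padding (2B); 8..12  vy  (4B, 4-aligned); sizeof = 12, alignof = 4
0..8  dst  (8B, 4-aligned)
8..9  flags  (1B, 1-aligned)
9..10  -- padding (1B)
10..12  magic  (2B, 2-aligned)
12..20  proto  (8B, 4-aligned)
20..32  version  (12B, 4-aligned)
32..34  seq  (2B, 2-aligned)
34..36  -- padding (2B)
36..48  length  (12B, 4-aligned)
sizeof = 48, alignof = 4
array of 15: 15 × 48 = 720

720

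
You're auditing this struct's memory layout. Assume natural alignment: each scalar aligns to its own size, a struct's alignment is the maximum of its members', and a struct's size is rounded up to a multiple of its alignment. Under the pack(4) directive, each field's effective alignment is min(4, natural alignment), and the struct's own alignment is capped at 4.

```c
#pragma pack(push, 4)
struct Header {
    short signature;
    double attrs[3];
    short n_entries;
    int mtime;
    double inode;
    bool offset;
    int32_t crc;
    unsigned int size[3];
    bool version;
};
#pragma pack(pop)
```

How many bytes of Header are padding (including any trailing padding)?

0..2  signature  (2B, 2-aligned)
2..4  -- padding (2B)
4..28  attrs  (24B, 4-aligned)
28..30  n_entries  (2B, 2-aligned)
30..32  -- padding (2B)
32..36  mtime  (4B, 4-aligned)
36..44  inode  (8B, 4-aligned)
44..45  offset  (1B, 1-aligned)
45..48  -- padding (3B)
48..52  crc  (4B, 4-aligned)
52..64  size  (12B, 4-aligned)
64..65  version  (1B, 1-aligned)
65..68  -- tail padding (3B)
sizeof = 68, alignof = 4
data bytes 58, size 68 → padding 10

10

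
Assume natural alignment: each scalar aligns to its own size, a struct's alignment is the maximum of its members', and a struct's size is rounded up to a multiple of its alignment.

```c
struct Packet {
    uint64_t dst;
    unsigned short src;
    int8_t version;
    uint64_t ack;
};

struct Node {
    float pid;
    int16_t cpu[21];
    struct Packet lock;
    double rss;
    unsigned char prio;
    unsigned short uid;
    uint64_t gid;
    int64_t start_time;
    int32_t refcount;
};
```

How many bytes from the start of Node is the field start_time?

96

Packet: dst at 0 (size 8, align 8) → ends 8; src at 8 (size 2, align 2) → ends 10; version at 10 (size 1, align 1) → ends 11; pad 5 to align 8 for ack; ack at 16 (size 8, align 8) → ends 24; total 24 bytes, alignment 8
pid at 0 (size 4, align 4) → ends 4
cpu at 4 (size 42, align 2) → ends 46
pad 2 to align 8 for lock
lock at 48 (size 24, align 8) → ends 72
rss at 72 (size 8, align 8) → ends 80
prio at 80 (size 1, align 1) → ends 81
pad 1 to align 2 for uid
uid at 82 (size 2, align 2) → ends 84
pad 4 to align 8 for gid
gid at 88 (size 8, align 8) → ends 96
start_time at 96 (size 8, align 8) → ends 104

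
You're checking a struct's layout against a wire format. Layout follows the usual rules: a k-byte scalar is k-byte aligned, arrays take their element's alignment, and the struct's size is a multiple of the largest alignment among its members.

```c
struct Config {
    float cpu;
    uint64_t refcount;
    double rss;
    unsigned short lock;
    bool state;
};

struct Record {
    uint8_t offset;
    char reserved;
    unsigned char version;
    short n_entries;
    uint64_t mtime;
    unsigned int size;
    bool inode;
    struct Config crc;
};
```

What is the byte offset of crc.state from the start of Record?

50

Config: @0: cpu [4B, align 4] → 4; +4 pad (align 8); @8: refcount [8B, align 8] → 16; @16: rss [8B, align 8] → 24; @24: lock [2B, align 2] → 26; @26: state [1B, align 1] → 27; +5 tail pad (align 8); size 32, align 8
@0: offset [1B, align 1] → 1
@1: reserved [1B, align 1] → 2
@2: version [1B, align 1] → 3
+1 pad (align 2)
@4: n_entries [2B, align 2] → 6
+2 pad (align 8)
@8: mtime [8B, align 8] → 16
@16: size [4B, align 4] → 20
@20: inode [1B, align 1] → 21
+3 pad (align 8)
@24: crc [32B, align 8] → 56
within Config: state at 26
24 + 26 = 50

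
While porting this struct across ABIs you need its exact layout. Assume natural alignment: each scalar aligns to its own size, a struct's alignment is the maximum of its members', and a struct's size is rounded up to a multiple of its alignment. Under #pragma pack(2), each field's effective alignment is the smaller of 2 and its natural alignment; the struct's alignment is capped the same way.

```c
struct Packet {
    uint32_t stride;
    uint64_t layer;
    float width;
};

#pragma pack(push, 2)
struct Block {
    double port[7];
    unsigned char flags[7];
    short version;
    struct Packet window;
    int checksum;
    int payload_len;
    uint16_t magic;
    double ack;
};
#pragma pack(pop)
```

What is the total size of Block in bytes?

Packet: @0: stride [4B, align 4] → 4; +4 pad (align 8); @8: layer [8B, align 8] → 16; @16: width [4B, align 4] → 20; +4 tail pad (align 8); size 24, align 8
@0: port [56B, align 2] → 56
@56: flags [7B, align 1] → 63
+1 pad (align 2)
@64: version [2B, align 2] → 66
@66: window [24B, align 2] → 90
@90: checksum [4B, align 2] → 94
@94: payload_len [4B, align 2] → 98
@98: magic [2B, align 2] → 100
@100: ack [8B, align 2] → 108
size 108, align 2

108 bytes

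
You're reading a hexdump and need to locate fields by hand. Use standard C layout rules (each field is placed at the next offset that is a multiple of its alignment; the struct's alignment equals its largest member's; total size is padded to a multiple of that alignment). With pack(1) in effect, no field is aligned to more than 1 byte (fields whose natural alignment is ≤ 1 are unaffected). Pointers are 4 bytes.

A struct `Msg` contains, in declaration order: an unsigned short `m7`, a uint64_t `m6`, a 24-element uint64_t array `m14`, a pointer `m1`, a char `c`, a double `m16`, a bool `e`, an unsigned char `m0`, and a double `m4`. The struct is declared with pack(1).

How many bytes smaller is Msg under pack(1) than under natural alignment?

15

natural layout:
  m7 at 0 (size 2, align 2) → ends 2
  pad 6 to align 8 for m6
  m6 at 8 (size 8, align 8) → ends 16
  m14 at 16 (size 192, align 8) → ends 208
  m1 at 208 (size 4, align 4) → ends 212
  c at 212 (size 1, align 1) → ends 213
  pad 3 to align 8 for m16
  m16 at 216 (size 8, align 8) → ends 224
  e at 224 (size 1, align 1) → ends 225
  m0 at 225 (size 1, align 1) → ends 226
  pad 6 to align 8 for m4
  m4 at 232 (size 8, align 8) → ends 240
  total 240 bytes, alignment 8
packed(1) layout:
  m7 at 0 (size 2, align 1) → ends 2
  m6 at 2 (size 8, align 1) → ends 10
  m14 at 10 (size 192, align 1) → ends 202
  m1 at 202 (size 4, align 1) → ends 206
  c at 206 (size 1, align 1) → ends 207
  m16 at 207 (size 8, align 1) → ends 215
  e at 215 (size 1, align 1) → ends 216
  m0 at 216 (size 1, align 1) → ends 217
  m4 at 217 (size 8, align 1) → ends 225
  total 225 bytes, alignment 1
240 − 225 = 15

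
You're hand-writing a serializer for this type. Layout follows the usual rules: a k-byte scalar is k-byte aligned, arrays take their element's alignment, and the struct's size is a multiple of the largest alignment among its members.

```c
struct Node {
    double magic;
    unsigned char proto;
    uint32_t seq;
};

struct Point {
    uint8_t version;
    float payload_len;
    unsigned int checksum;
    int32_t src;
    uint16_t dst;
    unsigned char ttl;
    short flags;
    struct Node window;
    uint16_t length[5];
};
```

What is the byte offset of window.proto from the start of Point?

Node: 0..8  magic  (8B, 8-aligned); 8..9  proto  (1B, 1-aligned); 9..12  -- padding (3B); 12..16  seq  (4B, 4-aligned); sizeof = 16, alignof = 8
0..1  version  (1B, 1-aligned)
1..4  -- padding (3B)
4..8  payload_len  (4B, 4-aligned)
8..12  checksum  (4B, 4-aligned)
12..16  src  (4B, 4-aligned)
16..18  dst  (2B, 2-aligned)
18..19  ttl  (1B, 1-aligned)
19..20  -- padding (1B)
20..22  flags  (2B, 2-aligned)
22..24  -- padding (2B)
24..40  window  (16B, 8-aligned)
within Node: proto at 8
24 + 8 = 32

32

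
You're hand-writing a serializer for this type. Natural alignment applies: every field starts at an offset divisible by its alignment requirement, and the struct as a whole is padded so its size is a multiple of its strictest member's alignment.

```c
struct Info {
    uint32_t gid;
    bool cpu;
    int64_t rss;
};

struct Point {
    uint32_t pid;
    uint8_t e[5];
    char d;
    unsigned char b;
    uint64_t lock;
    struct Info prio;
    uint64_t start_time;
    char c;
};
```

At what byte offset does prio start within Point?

24

Info: gid at 0 (size 4, align 4) → ends 4; cpu at 4 (size 1, align 1) → ends 5; pad 3 to align 8 for rss; rss at 8 (size 8, align 8) → ends 16; total 16 bytes, alignment 8
pid at 0 (size 4, align 4) → ends 4
e at 4 (size 5, align 1) → ends 9
d at 9 (size 1, align 1) → ends 10
b at 10 (size 1, align 1) → ends 11
pad 5 to align 8 for lock
lock at 16 (size 8, align 8) → ends 24
prio at 24 (size 16, align 8) → ends 40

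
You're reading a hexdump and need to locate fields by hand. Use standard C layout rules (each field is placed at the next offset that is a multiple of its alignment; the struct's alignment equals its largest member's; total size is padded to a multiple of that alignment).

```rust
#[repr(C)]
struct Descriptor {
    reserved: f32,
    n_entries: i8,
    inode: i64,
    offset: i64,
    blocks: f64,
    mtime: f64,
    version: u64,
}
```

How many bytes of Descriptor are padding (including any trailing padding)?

3

reserved at 0 (size 4, align 4) → ends 4
n_entries at 4 (size 1, align 1) → ends 5
pad 3 to align 8 for inode
inode at 8 (size 8, align 8) → ends 16
offset at 16 (size 8, align 8) → ends 24
blocks at 24 (size 8, align 8) → ends 32
mtime at 32 (size 8, align 8) → ends 40
version at 40 (size 8, align 8) → ends 48
total 48 bytes, alignment 8
data bytes 45, size 48 → padding 3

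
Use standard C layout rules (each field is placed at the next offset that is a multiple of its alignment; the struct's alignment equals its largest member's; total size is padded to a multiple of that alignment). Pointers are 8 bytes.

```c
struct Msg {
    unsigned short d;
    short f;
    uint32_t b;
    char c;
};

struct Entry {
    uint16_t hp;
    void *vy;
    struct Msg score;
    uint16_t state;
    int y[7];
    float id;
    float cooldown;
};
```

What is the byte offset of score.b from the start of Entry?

Msg: d at 0 (size 2, align 2) → ends 2; f at 2 (size 2, align 2) → ends 4; b at 4 (size 4, align 4) → ends 8; c at 8 (size 1, align 1) → ends 9; tail pad 3 to reach multiple of 4; total 12 bytes, alignment 4
hp at 0 (size 2, align 2) → ends 2
pad 6 to align 8 for vy
vy at 8 (size 8, align 8) → ends 16
score at 16 (size 12, align 4) → ends 28
within Msg: b at 4
16 + 4 = 20

20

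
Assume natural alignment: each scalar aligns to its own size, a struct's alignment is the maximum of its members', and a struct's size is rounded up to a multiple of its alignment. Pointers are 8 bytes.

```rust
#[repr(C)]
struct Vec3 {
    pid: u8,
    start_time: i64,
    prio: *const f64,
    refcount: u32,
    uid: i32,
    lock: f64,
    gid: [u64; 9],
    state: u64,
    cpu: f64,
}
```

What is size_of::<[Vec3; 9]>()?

1152

pid at 0 (size 1, align 1) → ends 1
pad 7 to align 8 for start_time
start_time at 8 (size 8, align 8) → ends 16
prio at 16 (size 8, align 8) → ends 24
refcount at 24 (size 4, align 4) → ends 28
uid at 28 (size 4, align 4) → ends 32
lock at 32 (size 8, align 8) → ends 40
gid at 40 (size 72, align 8) → ends 112
state at 112 (size 8, align 8) → ends 120
cpu at 120 (size 8, align 8) → ends 128
total 128 bytes, alignment 8
array of 9: 9 × 128 = 1152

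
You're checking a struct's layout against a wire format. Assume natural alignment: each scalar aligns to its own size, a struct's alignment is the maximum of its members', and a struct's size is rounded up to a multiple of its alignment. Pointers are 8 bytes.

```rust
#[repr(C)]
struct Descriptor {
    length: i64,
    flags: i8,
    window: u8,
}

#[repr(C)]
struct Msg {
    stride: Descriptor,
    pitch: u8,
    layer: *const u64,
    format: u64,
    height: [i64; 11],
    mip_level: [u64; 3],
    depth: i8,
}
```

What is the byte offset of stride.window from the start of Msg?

Descriptor: 0..8  length  (8B, 8-aligned); 8..9  flags  (1B, 1-aligned); 9..10  window  (1B, 1-aligned); 10..16  -- tail padding (6B); sizeof = 16, alignof = 8
0..16  stride  (16B, 8-aligned)
within Descriptor: window at 9
0 + 9 = 9

9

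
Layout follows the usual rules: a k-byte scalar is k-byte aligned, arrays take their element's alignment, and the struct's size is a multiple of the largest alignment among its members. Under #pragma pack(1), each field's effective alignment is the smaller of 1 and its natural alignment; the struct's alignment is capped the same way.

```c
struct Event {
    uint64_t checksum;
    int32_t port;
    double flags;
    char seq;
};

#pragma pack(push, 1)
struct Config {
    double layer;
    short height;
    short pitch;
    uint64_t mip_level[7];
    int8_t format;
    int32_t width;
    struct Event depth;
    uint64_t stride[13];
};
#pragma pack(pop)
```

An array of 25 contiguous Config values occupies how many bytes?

5225

Event: checksum at 0 (size 8, align 8) → ends 8; port at 8 (size 4, align 4) → ends 12; pad 4 to align 8 for flags; flags at 16 (size 8, align 8) → ends 24; seq at 24 (size 1, align 1) → ends 25; tail pad 7 to reach multiple of 8; total 32 bytes, alignment 8
layer at 0 (size 8, align 1) → ends 8
height at 8 (size 2, align 1) → ends 10
pitch at 10 (size 2, align 1) → ends 12
mip_level at 12 (size 56, align 1) → ends 68
format at 68 (size 1, align 1) → ends 69
width at 69 (size 4, align 1) → ends 73
depth at 73 (size 32, align 1) → ends 105
stride at 105 (size 104, align 1) → ends 209
total 209 bytes, alignment 1
array of 25: 25 × 209 = 5225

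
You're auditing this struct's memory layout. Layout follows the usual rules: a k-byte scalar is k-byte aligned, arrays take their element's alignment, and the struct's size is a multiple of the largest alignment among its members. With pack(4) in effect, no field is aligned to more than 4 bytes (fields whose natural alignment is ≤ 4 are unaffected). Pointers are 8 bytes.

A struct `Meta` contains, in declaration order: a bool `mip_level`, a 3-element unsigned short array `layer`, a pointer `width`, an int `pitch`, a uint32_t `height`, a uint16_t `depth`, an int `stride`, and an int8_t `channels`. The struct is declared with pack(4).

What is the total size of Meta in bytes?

36 bytes

@0: mip_level [1B, align 1] → 1
+1 pad (align 2)
@2: layer [6B, align 2] → 8
@8: width [8B, align 4] → 16
@16: pitch [4B, align 4] → 20
@20: height [4B, align 4] → 24
@24: depth [2B, align 2] → 26
+2 pad (align 4)
@28: stride [4B, align 4] → 32
@32: channels [1B, align 1] → 33
+3 tail pad (align 4)
size 36, align 4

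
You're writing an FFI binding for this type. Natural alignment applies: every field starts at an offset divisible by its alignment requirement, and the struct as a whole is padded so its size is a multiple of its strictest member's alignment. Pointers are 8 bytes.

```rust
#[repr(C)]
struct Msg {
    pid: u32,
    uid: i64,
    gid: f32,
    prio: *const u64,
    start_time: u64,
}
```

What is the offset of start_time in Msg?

32

@0: pid [4B, align 4] → 4
+4 pad (align 8)
@8: uid [8B, align 8] → 16
@16: gid [4B, align 4] → 20
+4 pad (align 8)
@24: prio [8B, align 8] → 32
@32: start_time [8B, align 8] → 40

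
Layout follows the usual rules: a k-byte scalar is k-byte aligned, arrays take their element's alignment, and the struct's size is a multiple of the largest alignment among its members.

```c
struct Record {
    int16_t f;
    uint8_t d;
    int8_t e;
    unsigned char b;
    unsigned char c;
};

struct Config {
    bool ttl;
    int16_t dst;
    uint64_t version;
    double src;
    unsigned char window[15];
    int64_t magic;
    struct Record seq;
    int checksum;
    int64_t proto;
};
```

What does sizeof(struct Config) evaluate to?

72 bytes

Record: f at 0 (size 2, align 2) → ends 2; d at 2 (size 1, align 1) → ends 3; e at 3 (size 1, align 1) → ends 4; b at 4 (size 1, align 1) → ends 5; c at 5 (size 1, align 1) → ends 6; total 6 bytes, alignment 2
ttl at 0 (size 1, align 1) → ends 1
pad 1 to align 2 for dst
dst at 2 (size 2, align 2) → ends 4
pad 4 to align 8 for version
version at 8 (size 8, align 8) → ends 16
src at 16 (size 8, align 8) → ends 24
window at 24 (size 15, align 1) → ends 39
pad 1 to align 8 for magic
magic at 40 (size 8, align 8) → ends 48
seq at 48 (size 6, align 2) → ends 54
pad 2 to align 4 for checksum
checksum at 56 (size 4, align 4) → ends 60
pad 4 to align 8 for proto
proto at 64 (size 8, align 8) → ends 72
total 72 bytes, alignment 8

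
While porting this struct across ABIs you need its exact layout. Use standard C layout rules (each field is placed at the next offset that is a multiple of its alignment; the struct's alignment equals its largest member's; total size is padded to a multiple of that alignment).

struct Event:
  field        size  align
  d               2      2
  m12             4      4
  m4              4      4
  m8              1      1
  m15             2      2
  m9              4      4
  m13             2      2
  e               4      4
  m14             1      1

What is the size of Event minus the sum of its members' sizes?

8

@0: d [2B, align 2] → 2
+2 pad (align 4)
@4: m12 [4B, align 4] → 8
@8: m4 [4B, align 4] → 12
@12: m8 [1B, align 1] → 13
+1 pad (align 2)
@14: m15 [2B, align 2] → 16
@16: m9 [4B, align 4] → 20
@20: m13 [2B, align 2] → 22
+2 pad (align 4)
@24: e [4B, align 4] → 28
@28: m14 [1B, align 1] → 29
+3 tail pad (align 4)
size 32, align 4
data bytes 24, size 32 → padding 8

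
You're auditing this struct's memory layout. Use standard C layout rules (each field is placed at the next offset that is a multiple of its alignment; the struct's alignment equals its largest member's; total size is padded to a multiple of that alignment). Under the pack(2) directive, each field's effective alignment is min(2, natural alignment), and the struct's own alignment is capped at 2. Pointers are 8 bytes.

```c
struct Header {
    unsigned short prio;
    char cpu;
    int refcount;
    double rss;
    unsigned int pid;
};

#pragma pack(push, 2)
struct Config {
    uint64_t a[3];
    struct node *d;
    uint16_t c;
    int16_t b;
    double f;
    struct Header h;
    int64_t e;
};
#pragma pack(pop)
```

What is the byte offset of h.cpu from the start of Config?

46

Header: 0..2  prio  (2B, 2-aligned); 2..3  cpu  (1B, 1-aligned); 3..4  -- padding (1B); 4..8  refcount  (4B, 4-aligned); 8..16  rss  (8B, 8-aligned); 16..20  pid  (4B, 4-aligned); 20..24  -- tail padding (4B); sizeof = 24, alignof = 8
0..24  a  (24B, 2-aligned)
24..32  d  (8B, 2-aligned)
32..34  c  (2B, 2-aligned)
34..36  b  (2B, 2-aligned)
36..44  f  (8B, 2-aligned)
44..68  h  (24B, 2-aligned)
within Header: cpu at 2
44 + 2 = 46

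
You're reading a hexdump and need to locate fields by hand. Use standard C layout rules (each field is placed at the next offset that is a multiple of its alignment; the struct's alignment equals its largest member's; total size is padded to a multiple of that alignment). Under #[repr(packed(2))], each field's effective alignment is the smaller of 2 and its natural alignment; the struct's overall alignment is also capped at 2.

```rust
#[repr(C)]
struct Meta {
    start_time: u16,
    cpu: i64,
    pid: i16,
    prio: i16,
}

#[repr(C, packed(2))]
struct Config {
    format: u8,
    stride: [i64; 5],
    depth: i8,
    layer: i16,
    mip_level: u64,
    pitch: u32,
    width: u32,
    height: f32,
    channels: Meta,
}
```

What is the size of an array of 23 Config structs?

Meta: 0..2  start_time  (2B, 2-aligned); 2..8  -- padding (6B); 8..16  cpu  (8B, 8-aligned); 16..18  pid  (2B, 2-aligned); 18..20  prio  (2B, 2-aligned); 20..24  -- tail padding (4B); sizeof = 24, alignof = 8
0..1  format  (1B, 1-aligned)
1..2  -- padding (1B)
2..42  stride  (40B, 2-aligned)
42..43  depth  (1B, 1-aligned)
43..44  -- padding (1B)
44..46  layer  (2B, 2-aligned)
46..54  mip_level  (8B, 2-aligned)
54..58  pitch  (4B, 2-aligned)
58..62  width  (4B, 2-aligned)
62..66  height  (4B, 2-aligned)
66..90  channels  (24B, 2-aligned)
sizeof = 90, alignof = 2
array of 23: 23 × 90 = 2070

2070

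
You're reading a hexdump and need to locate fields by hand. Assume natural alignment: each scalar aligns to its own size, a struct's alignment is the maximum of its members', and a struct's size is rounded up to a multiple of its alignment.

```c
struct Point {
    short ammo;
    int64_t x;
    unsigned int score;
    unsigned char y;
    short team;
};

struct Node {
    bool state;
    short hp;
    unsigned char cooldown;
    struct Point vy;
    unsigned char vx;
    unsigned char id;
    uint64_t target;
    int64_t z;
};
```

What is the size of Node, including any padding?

Point: 0..2  ammo  (2B, 2-aligned); 2..8  -- padding (6B); 8..16  x  (8B, 8-aligned); 16..20  score  (4B, 4-aligned); 20..21  y  (1B, 1-aligned); 21..22  -- padding (1B); 22..24  team  (2B, 2-aligned); sizeof = 24, alignof = 8
0..1  state  (1B, 1-aligned)
1..2  -- padding (1B)
2..4  hp  (2B, 2-aligned)
4..5  cooldown  (1B, 1-aligned)
5..8  -- padding (3B)
8..32  vy  (24B, 8-aligned)
32..33  vx  (1B, 1-aligned)
33..34  id  (1B, 1-aligned)
34..40  -- padding (6B)
40..48  target  (8B, 8-aligned)
48..56  z  (8B, 8-aligned)
sizeof = 56, alignof = 8

56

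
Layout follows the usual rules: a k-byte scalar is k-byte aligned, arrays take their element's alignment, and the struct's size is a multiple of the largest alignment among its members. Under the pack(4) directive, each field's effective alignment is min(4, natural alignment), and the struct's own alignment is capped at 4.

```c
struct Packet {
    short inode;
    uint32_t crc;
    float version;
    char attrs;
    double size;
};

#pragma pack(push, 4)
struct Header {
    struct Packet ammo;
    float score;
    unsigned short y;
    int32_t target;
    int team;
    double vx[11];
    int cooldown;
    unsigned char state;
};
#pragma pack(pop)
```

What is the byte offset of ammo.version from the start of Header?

Packet: 0..2  inode  (2B, 2-aligned); 2..4  -- padding (2B); 4..8  crc  (4B, 4-aligned); 8..12  version  (4B, 4-aligned); 12..13  attrs  (1B, 1-aligned); 13..16  -- padding (3B); 16..24  size  (8B, 8-aligned); sizeof = 24, alignof = 8
0..24  ammo  (24B, 4-aligned)
within Packet: version at 8
0 + 8 = 8

8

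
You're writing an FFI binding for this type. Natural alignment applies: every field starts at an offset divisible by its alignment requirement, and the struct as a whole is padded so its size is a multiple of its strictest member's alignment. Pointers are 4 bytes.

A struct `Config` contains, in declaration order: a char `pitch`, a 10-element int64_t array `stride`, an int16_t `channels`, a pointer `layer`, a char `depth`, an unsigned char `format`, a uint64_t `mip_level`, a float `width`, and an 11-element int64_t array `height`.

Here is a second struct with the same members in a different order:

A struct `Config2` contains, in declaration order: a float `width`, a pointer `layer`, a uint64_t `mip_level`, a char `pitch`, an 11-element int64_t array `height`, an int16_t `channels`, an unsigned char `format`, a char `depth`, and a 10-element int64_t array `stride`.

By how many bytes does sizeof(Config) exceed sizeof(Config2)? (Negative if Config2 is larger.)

8

@0: pitch [1B, align 1] → 1
+7 pad (align 8)
@8: stride [80B, align 8] → 88
@88: channels [2B, align 2] → 90
+2 pad (align 4)
@92: layer [4B, align 4] → 96
@96: depth [1B, align 1] → 97
@97: format [1B, align 1] → 98
+6 pad (align 8)
@104: mip_level [8B, align 8] → 112
@112: width [4B, align 4] → 116
+4 pad (align 8)
@120: height [88B, align 8] → 208
size 208, align 8
— Config2 —
@0: width [4B, align 4] → 4
@4: layer [4B, align 4] → 8
@8: mip_level [8B, align 8] → 16
@16: pitch [1B, align 1] → 17
+7 pad (align 8)
@24: height [88B, align 8] → 112
@112: channels [2B, align 2] → 114
@114: format [1B, align 1] → 115
@115: depth [1B, align 1] → 116
+4 pad (align 8)
@120: stride [80B, align 8] → 200
size 200, align 8
208 − 200 = 8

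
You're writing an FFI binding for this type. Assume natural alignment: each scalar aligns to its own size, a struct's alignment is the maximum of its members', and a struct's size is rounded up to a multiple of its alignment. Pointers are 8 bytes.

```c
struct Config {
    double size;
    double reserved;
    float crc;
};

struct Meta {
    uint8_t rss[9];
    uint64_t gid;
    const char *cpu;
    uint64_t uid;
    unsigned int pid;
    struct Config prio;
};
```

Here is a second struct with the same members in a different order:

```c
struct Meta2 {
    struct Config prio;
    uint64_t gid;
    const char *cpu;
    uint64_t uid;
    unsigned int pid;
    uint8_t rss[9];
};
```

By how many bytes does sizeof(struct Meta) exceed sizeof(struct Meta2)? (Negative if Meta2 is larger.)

8

Config: size at 0 (size 8, align 8) → ends 8; reserved at 8 (size 8, align 8) → ends 16; crc at 16 (size 4, align 4) → ends 20; tail pad 4 to reach multiple of 8; total 24 bytes, alignment 8
rss at 0 (size 9, align 1) → ends 9
pad 7 to align 8 for gid
gid at 16 (size 8, align 8) → ends 24
cpu at 24 (size 8, align 8) → ends 32
uid at 32 (size 8, align 8) → ends 40
pid at 40 (size 4, align 4) → ends 44
pad 4 to align 8 for prio
prio at 48 (size 24, align 8) → ends 72
total 72 bytes, alignment 8
— Meta2 —
prio at 0 (size 24, align 8) → ends 24
gid at 24 (size 8, align 8) → ends 32
cpu at 32 (size 8, align 8) → ends 40
uid at 40 (size 8, align 8) → ends 48
pid at 48 (size 4, align 4) → ends 52
rss at 52 (size 9, align 1) → ends 61
tail pad 3 to reach multiple of 8
total 64 bytes, alignment 8
72 − 64 = 8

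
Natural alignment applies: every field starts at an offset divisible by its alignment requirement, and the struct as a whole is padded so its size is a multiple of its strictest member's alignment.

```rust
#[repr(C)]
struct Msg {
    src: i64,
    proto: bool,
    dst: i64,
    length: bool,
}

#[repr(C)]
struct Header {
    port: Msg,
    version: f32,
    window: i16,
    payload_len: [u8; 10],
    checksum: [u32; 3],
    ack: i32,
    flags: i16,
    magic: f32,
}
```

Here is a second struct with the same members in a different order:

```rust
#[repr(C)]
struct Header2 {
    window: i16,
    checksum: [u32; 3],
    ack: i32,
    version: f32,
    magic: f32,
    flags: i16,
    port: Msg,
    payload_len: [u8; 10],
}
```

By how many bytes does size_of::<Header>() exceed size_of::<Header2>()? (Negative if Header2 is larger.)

Msg: @0: src [8B, align 8] → 8; @8: proto [1B, align 1] → 9; +7 pad (align 8); @16: dst [8B, align 8] → 24; @24: length [1B, align 1] → 25; +7 tail pad (align 8); size 32, align 8
@0: port [32B, align 8] → 32
@32: version [4B, align 4] → 36
@36: window [2B, align 2] → 38
@38: payload_len [10B, align 1] → 48
@48: checksum [12B, align 4] → 60
@60: ack [4B, align 4] → 64
@64: flags [2B, align 2] → 66
+2 pad (align 4)
@68: magic [4B, align 4] → 72
size 72, align 8
— Header2 —
@0: window [2B, align 2] → 2
+2 pad (align 4)
@4: checksum [12B, align 4] → 16
@16: ack [4B, align 4] → 20
@20: version [4B, align 4] → 24
@24: magic [4B, align 4] → 28
@28: flags [2B, align 2] → 30
+2 pad (align 8)
@32: port [32B, align 8] → 64
@64: payload_len [10B, align 1] → 74
+6 tail pad (align 8)
size 80, align 8
72 − 80 = -8

-8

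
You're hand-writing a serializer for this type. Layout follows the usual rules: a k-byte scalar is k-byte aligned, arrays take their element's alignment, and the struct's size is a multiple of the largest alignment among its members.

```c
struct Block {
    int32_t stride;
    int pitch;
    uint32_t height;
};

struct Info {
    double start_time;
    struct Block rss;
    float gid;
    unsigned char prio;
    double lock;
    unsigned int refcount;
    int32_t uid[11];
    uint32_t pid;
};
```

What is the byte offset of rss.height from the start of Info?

Block: @0: stride [4B, align 4] → 4; @4: pitch [4B, align 4] → 8; @8: height [4B, align 4] → 12; size 12, align 4
@0: start_time [8B, align 8] → 8
@8: rss [12B, align 4] → 20
within Block: height at 8
8 + 8 = 16

16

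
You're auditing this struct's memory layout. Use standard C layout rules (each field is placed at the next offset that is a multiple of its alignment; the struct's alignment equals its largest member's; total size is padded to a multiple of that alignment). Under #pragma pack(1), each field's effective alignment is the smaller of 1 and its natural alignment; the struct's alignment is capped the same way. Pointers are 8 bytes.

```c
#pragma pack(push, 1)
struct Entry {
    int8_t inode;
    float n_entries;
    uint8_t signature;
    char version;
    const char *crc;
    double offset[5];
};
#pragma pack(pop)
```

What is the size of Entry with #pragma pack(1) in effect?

0..1  inode  (1B, 1-aligned)
1..5  n_entries  (4B, 1-aligned)
5..6  signature  (1B, 1-aligned)
6..7  version  (1B, 1-aligned)
7..15  crc  (8B, 1-aligned)
15..55  offset  (40B, 1-aligned)
sizeof = 55, alignof = 1

55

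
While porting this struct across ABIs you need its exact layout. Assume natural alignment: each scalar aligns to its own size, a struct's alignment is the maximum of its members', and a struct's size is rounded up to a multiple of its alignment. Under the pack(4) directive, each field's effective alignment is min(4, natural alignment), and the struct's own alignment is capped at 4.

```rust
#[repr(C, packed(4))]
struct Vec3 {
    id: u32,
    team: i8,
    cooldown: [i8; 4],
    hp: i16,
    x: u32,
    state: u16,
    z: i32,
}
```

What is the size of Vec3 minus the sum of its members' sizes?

@0: id [4B, align 4] → 4
@4: team [1B, align 1] → 5
@5: cooldown [4B, align 1] → 9
+1 pad (align 2)
@10: hp [2B, align 2] → 12
@12: x [4B, align 4] → 16
@16: state [2B, align 2] → 18
+2 pad (align 4)
@20: z [4B, align 4] → 24
size 24, align 4
data bytes 21, size 24 → padding 3

3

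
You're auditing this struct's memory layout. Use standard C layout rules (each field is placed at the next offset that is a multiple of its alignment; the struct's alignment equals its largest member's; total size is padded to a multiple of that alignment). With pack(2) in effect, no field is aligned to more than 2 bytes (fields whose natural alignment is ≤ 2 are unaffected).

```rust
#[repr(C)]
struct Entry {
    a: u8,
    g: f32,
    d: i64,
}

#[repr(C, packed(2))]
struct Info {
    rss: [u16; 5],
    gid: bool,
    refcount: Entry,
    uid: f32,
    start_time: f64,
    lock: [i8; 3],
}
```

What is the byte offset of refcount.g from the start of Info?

Entry: a at 0 (size 1, align 1) → ends 1; pad 3 to align 4 for g; g at 4 (size 4, align 4) → ends 8; d at 8 (size 8, align 8) → ends 16; total 16 bytes, alignment 8
rss at 0 (size 10, align 2) → ends 10
gid at 10 (size 1, align 1) → ends 11
pad 1 to align 2 for refcount
refcount at 12 (size 16, align 2) → ends 28
within Entry: g at 4
12 + 4 = 16

16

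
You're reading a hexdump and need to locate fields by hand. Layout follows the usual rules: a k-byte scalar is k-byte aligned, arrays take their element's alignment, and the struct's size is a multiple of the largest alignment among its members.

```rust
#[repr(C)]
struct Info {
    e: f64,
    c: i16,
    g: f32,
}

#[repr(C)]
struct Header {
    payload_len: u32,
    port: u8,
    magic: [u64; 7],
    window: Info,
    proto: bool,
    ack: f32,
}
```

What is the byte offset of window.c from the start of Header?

Info: 0..8  e  (8B, 8-aligned); 8..10  c  (2B, 2-aligned); 10..12  -- padding (2B); 12..16  g  (4B, 4-aligned); sizeof = 16, alignof = 8
0..4  payload_len  (4B, 4-aligned)
4..5  port  (1B, 1-aligned)
5..8  -- padding (3B)
8..64  magic  (56B, 8-aligned)
64..80  window  (16B, 8-aligned)
within Info: c at 8
64 + 8 = 72

72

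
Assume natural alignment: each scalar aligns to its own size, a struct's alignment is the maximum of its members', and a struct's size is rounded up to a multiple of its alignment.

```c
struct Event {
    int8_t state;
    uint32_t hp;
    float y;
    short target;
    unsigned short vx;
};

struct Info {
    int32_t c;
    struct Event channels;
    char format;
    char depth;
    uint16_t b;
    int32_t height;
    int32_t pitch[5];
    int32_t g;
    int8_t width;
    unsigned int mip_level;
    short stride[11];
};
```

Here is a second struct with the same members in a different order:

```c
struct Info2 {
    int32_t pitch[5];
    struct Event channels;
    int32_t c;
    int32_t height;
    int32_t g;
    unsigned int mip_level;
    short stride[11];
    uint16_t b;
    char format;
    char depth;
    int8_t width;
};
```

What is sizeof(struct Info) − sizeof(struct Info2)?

Event: 0..1  state  (1B, 1-aligned); 1..4  -- padding (3B); 4..8  hp  (4B, 4-aligned); 8..12  y  (4B, 4-aligned); 12..14  target  (2B, 2-aligned); 14..16  vx  (2B, 2-aligned); sizeof = 16, alignof = 4
0..4  c  (4B, 4-aligned)
4..20  channels  (16B, 4-aligned)
20..21  format  (1B, 1-aligned)
21..22  depth  (1B, 1-aligned)
22..24  b  (2B, 2-aligned)
24..28  height  (4B, 4-aligned)
28..48  pitch  (20B, 4-aligned)
48..52  g  (4B, 4-aligned)
52..53  width  (1B, 1-aligned)
53..56  -- padding (3B)
56..60  mip_level  (4B, 4-aligned)
60..82  stride  (22B, 2-aligned)
82..84  -- tail padding (2B)
sizeof = 84, alignof = 4
— Info2 —
0..20  pitch  (20B, 4-aligned)
20..36  channels  (16B, 4-aligned)
36..40  c  (4B, 4-aligned)
40..44  height  (4B, 4-aligned)
44..48  g  (4B, 4-aligned)
48..52  mip_level  (4B, 4-aligned)
52..74  stride  (22B, 2-aligned)
74..76  b  (2B, 2-aligned)
76..77  format  (1B, 1-aligned)
77..78  depth  (1B, 1-aligned)
78..79  width  (1B, 1-aligned)
79..80  -- tail padding (1B)
sizeof = 80, alignof = 4
84 − 80 = 4

4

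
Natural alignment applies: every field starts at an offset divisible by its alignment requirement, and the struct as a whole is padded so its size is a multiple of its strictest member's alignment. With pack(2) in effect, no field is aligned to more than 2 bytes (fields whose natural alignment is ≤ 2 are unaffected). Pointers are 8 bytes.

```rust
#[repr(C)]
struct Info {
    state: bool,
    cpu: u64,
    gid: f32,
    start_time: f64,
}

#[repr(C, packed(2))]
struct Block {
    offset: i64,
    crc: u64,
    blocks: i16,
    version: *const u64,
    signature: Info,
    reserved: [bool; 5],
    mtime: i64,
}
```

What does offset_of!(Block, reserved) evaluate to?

58

Info: @0: state [1B, align 1] → 1; +7 pad (align 8); @8: cpu [8B, align 8] → 16; @16: gid [4B, align 4] → 20; +4 pad (align 8); @24: start_time [8B, align 8] → 32; size 32, align 8
@0: offset [8B, align 2] → 8
@8: crc [8B, align 2] → 16
@16: blocks [2B, align 2] → 18
@18: version [8B, align 2] → 26
@26: signature [32B, align 2] → 58
@58: reserved [5B, align 1] → 63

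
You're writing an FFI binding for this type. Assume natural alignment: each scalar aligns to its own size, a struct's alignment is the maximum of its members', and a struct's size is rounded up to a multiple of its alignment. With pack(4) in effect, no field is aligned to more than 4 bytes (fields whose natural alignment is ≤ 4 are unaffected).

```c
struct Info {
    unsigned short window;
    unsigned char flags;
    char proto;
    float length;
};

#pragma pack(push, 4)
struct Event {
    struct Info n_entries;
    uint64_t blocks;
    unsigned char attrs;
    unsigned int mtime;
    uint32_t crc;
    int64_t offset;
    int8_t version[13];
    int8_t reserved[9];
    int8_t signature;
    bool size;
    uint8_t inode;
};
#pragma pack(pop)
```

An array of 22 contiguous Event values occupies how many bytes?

Info: @0: window [2B, align 2] → 2; @2: flags [1B, align 1] → 3; @3: proto [1B, align 1] → 4; @4: length [4B, align 4] → 8; size 8, align 4
@0: n_entries [8B, align 4] → 8
@8: blocks [8B, align 4] → 16
@16: attrs [1B, align 1] → 17
+3 pad (align 4)
@20: mtime [4B, align 4] → 24
@24: crc [4B, align 4] → 28
@28: offset [8B, align 4] → 36
@36: version [13B, align 1] → 49
@49: reserved [9B, align 1] → 58
@58: signature [1B, align 1] → 59
@59: size [1B, align 1] → 60
@60: inode [1B, align 1] → 61
+3 tail pad (align 4)
size 64, align 4
array of 22: 22 × 64 = 1408

1408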